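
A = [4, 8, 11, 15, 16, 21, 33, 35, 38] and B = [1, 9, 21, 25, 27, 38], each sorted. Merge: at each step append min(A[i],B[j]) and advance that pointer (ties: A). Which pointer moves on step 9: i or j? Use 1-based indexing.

i=1 j=1: A[i]=4>B[j]=1 take 1, j++
i=1 j=2: A[i]=4<=B[j]=9 take 4, i++
i=2 j=2: A[i]=8<=B[j]=9 take 8, i++
i=3 j=2: A[i]=11>B[j]=9 take 9, j++
i=3 j=3: A[i]=11<=B[j]=21 take 11, i++
i=4 j=3: A[i]=15<=B[j]=21 take 15, i++
i=5 j=3: A[i]=16<=B[j]=21 take 16, i++
i=6 j=3: A[i]=21<=B[j]=21 take 21, i++
i=7 j=3: A[i]=33>B[j]=21 take 21, j++

j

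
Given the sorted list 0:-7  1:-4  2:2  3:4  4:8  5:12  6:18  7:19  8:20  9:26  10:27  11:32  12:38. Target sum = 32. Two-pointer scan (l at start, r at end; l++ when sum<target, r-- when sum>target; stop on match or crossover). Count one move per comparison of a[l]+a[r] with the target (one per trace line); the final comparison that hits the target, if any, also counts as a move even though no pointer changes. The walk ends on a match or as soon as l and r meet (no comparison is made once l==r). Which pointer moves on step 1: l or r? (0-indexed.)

[0,12] -7+38=31 <32 → l++

l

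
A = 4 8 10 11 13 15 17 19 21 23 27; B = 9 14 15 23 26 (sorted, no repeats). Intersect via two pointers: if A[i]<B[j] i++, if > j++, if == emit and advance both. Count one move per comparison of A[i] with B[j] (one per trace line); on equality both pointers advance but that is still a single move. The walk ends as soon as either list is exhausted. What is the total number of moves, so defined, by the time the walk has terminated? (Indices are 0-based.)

13 moves

[i=0,j=0] 4<9 → i++
[i=1,j=0] 8<9 → i++
[i=2,j=0] 10>9 → j++
[i=2,j=1] 10<14 → i++
[i=3,j=1] 11<14 → i++
[i=4,j=1] 13<14 → i++
[i=5,j=1] 15>14 → j++
[i=5,j=2] 15==15 emit → i++,j++
[i=6,j=3] 17<23 → i++
[i=7,j=3] 19<23 → i++
[i=8,j=3] 21<23 → i++
[i=9,j=3] 23==23 emit → i++,j++
[i=10,j=4] 27>26 → j++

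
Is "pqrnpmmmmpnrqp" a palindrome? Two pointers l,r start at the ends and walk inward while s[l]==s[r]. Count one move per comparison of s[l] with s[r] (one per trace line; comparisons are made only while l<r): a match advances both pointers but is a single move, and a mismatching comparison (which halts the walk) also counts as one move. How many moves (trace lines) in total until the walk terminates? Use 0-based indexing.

[0,13] 'p'=='p' → l++,r--
[1,12] 'q'=='q' → l++,r--
[2,11] 'r'=='r' → l++,r--
[3,10] 'n'=='n' → l++,r--
[4,9] 'p'=='p' → l++,r--
[5,8] 'm'=='m' → l++,r--
[6,7] 'm'=='m' → l++,r--

7 moves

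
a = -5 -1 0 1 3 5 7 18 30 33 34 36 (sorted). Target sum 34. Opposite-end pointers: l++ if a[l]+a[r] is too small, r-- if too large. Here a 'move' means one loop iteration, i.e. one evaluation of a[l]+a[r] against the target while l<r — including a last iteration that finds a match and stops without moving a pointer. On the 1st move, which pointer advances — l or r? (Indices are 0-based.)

[0,11] -5+36=31 <34 → l++

l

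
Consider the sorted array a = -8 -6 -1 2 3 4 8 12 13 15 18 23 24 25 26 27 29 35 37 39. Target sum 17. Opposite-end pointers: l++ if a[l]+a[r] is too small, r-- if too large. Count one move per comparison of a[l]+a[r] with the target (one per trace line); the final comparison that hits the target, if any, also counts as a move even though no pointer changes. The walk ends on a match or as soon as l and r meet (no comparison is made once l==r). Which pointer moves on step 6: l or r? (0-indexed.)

[0,19] -8+39=31 >17 → r--
[0,18] -8+37=29 >17 → r--
[0,17] -8+35=27 >17 → r--
[0,16] -8+29=21 >17 → r--
[0,15] -8+27=19 >17 → r--
[0,14] -8+26=18 >17 → r--

r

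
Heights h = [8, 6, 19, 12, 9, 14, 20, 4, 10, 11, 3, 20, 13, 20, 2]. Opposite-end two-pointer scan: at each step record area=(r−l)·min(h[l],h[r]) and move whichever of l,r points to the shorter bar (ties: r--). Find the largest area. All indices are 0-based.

[0,14] min(8,2)*14=28 best=28 * → r--
[0,13] min(8,20)*13=104 best=104 * → l++
[1,13] min(6,20)*12=72 best=104 → l++
[2,13] min(19,20)*11=209 best=209 * → l++
[3,13] min(12,20)*10=120 best=209 → l++
[4,13] min(9,20)*9=81 best=209 → l++
[5,13] min(14,20)*8=112 best=209 → l++
[6,13] min(20,20)*7=140 best=209 → r--
[6,12] min(20,13)*6=78 best=209 → r--
[6,11] min(20,20)*5=100 best=209 → r--
[6,10] min(20,3)*4=12 best=209 → r--
[6,9] min(20,11)*3=33 best=209 → r--
[6,8] min(20,10)*2=20 best=209 → r--
[6,7] min(20,4)*1=4 best=209 → r--

max area = 209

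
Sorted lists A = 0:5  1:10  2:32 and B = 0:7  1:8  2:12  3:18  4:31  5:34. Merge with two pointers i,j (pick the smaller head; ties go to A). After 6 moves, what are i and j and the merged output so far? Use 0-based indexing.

i=2, j=4, merged so far=[5, 7, 8, 10, 12, 18]

i=0 j=0: A[i]=5<=B[j]=7 take 5, i++
i=1 j=0: A[i]=10>B[j]=7 take 7, j++
i=1 j=1: A[i]=10>B[j]=8 take 8, j++
i=1 j=2: A[i]=10<=B[j]=12 take 10, i++
i=2 j=2: A[i]=32>B[j]=12 take 12, j++
i=2 j=3: A[i]=32>B[j]=18 take 18, j++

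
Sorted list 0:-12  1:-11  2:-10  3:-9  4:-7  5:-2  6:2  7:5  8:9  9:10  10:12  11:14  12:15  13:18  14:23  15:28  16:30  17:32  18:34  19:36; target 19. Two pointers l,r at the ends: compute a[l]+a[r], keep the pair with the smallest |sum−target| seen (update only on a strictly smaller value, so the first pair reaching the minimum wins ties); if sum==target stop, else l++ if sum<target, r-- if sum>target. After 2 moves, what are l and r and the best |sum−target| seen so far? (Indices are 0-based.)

l=0, r=17, best |Δ|=3

l=0 r=19: -12+36=24 d=5 *, r--
l=0 r=18: -12+34=22 d=3 *, r--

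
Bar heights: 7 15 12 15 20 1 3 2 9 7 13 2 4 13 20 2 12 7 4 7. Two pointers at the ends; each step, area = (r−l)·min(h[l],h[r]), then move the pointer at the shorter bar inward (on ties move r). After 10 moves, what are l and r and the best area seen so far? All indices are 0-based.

[0,19] min(7,7)*19=133 best=133 * → r--
[0,18] min(7,4)*18=72 best=133 → r--
[0,17] min(7,7)*17=119 best=133 → r--
[0,16] min(7,12)*16=112 best=133 → l++
[1,16] min(15,12)*15=180 best=180 * → r--
[1,15] min(15,2)*14=28 best=180 → r--
[1,14] min(15,20)*13=195 best=195 * → l++
[2,14] min(12,20)*12=144 best=195 → l++
[3,14] min(15,20)*11=165 best=195 → l++
[4,14] min(20,20)*10=200 best=200 * → r--

l=4, r=13, best area=200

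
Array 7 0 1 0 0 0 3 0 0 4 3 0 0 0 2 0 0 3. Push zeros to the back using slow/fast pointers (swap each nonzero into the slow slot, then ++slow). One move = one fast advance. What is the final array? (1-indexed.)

slow=1 fast=1: a[fast]=7≠0 swap→a[1]=7, slow++,fast++
slow=2 fast=2: a[fast]=0, fast++
slow=2 fast=3: a[fast]=1≠0 swap→a[2]=1, slow++,fast++
slow=3 fast=4: a[fast]=0, fast++
slow=3 fast=5: a[fast]=0, fast++
slow=3 fast=6: a[fast]=0, fast++
slow=3 fast=7: a[fast]=3≠0 swap→a[3]=3, slow++,fast++
slow=4 fast=8: a[fast]=0, fast++
slow=4 fast=9: a[fast]=0, fast++
slow=4 fast=10: a[fast]=4≠0 swap→a[4]=4, slow++,fast++
slow=5 fast=11: a[fast]=3≠0 swap→a[5]=3, slow++,fast++
slow=6 fast=12: a[fast]=0, fast++
slow=6 fast=13: a[fast]=0, fast++
slow=6 fast=14: a[fast]=0, fast++
slow=6 fast=15: a[fast]=2≠0 swap→a[6]=2, slow++,fast++
slow=7 fast=16: a[fast]=0, fast++
slow=7 fast=17: a[fast]=0, fast++
slow=7 fast=18: a[fast]=3≠0 swap→a[7]=3, slow++,fast++

[7, 1, 3, 4, 3, 2, 3, 0, 0, 0, 0, 0, 0, 0, 0, 0, 0, 0]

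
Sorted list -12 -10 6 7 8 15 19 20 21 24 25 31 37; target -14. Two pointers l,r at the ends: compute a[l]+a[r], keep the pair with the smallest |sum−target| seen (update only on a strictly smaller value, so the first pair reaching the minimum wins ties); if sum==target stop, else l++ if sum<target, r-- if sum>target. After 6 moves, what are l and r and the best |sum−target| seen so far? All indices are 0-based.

[0,12] -12+37=25 d=39 * → r--
[0,11] -12+31=19 d=33 * → r--
[0,10] -12+25=13 d=27 * → r--
[0,9] -12+24=12 d=26 * → r--
[0,8] -12+21=9 d=23 * → r--
[0,7] -12+20=8 d=22 * → r--

l=0, r=6, best |Δ|=22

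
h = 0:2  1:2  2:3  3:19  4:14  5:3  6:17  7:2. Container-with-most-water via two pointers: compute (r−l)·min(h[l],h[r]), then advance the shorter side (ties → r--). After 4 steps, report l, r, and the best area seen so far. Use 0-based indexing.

l=0 r=7: min(2,2)*7=14 best=14 *, r--
l=0 r=6: min(2,17)*6=12 best=14, l++
l=1 r=6: min(2,17)*5=10 best=14, l++
l=2 r=6: min(3,17)*4=12 best=14, l++

l=3, r=6, best area=14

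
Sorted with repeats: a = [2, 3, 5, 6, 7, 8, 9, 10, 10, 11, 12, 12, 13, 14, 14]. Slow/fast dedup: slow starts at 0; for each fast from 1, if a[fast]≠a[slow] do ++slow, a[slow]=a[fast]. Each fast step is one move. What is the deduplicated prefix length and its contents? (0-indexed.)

length 12; prefix = [2, 3, 5, 6, 7, 8, 9, 10, 11, 12, 13, 14]

slow=0 fast=1: a[fast]=3≠a[slow]=2 write a[1]=3, slow++,fast++
slow=1 fast=2: a[fast]=5≠a[slow]=3 write a[2]=5, slow++,fast++
slow=2 fast=3: a[fast]=6≠a[slow]=5 write a[3]=6, slow++,fast++
slow=3 fast=4: a[fast]=7≠a[slow]=6 write a[4]=7, slow++,fast++
slow=4 fast=5: a[fast]=8≠a[slow]=7 write a[5]=8, slow++,fast++
slow=5 fast=6: a[fast]=9≠a[slow]=8 write a[6]=9, slow++,fast++
slow=6 fast=7: a[fast]=10≠a[slow]=9 write a[7]=10, slow++,fast++
slow=7 fast=8: a[fast]=10=a[slow] dup, fast++
slow=7 fast=9: a[fast]=11≠a[slow]=10 write a[8]=11, slow++,fast++
slow=8 fast=10: a[fast]=12≠a[slow]=11 write a[9]=12, slow++,fast++
slow=9 fast=11: a[fast]=12=a[slow] dup, fast++
slow=9 fast=12: a[fast]=13≠a[slow]=12 write a[10]=13, slow++,fast++
slow=10 fast=13: a[fast]=14≠a[slow]=13 write a[11]=14, slow++,fast++
slow=11 fast=14: a[fast]=14=a[slow] dup, fast++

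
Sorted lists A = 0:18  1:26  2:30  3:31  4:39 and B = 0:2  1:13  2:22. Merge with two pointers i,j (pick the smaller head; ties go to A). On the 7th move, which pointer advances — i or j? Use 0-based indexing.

[i=0,j=0] A[i]=18>B[j]=2 take 2 → j++
[i=0,j=1] A[i]=18>B[j]=13 take 13 → j++
[i=0,j=2] A[i]=18<=B[j]=22 take 18 → i++
[i=1,j=2] A[i]=26>B[j]=22 take 22 → j++
[i=1,j=3] B done, take A[i]=26 → i++
[i=2,j=3] B done, take A[i]=30 → i++
[i=3,j=3] B done, take A[i]=31 → i++

i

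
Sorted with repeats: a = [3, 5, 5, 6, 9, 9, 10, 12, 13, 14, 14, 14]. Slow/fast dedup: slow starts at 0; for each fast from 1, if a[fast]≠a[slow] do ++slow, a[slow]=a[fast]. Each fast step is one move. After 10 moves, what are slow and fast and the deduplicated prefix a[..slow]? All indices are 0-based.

slow=7, fast=11, prefix=[3, 5, 6, 9, 10, 12, 13, 14]

(s=0,f=1) a[fast]=5≠a[slow]=3 write a[1]=5 → slow++,fast++
(s=1,f=2) a[fast]=5=a[slow] dup → fast++
(s=1,f=3) a[fast]=6≠a[slow]=5 write a[2]=6 → slow++,fast++
(s=2,f=4) a[fast]=9≠a[slow]=6 write a[3]=9 → slow++,fast++
(s=3,f=5) a[fast]=9=a[slow] dup → fast++
(s=3,f=6) a[fast]=10≠a[slow]=9 write a[4]=10 → slow++,fast++
(s=4,f=7) a[fast]=12≠a[slow]=10 write a[5]=12 → slow++,fast++
(s=5,f=8) a[fast]=13≠a[slow]=12 write a[6]=13 → slow++,fast++
(s=6,f=9) a[fast]=14≠a[slow]=13 write a[7]=14 → slow++,fast++
(s=7,f=10) a[fast]=14=a[slow] dup → fast++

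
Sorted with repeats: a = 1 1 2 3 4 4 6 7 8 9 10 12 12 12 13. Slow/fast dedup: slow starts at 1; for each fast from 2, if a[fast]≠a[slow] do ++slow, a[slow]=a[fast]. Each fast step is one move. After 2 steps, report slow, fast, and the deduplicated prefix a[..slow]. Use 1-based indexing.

(s=1,f=2) a[fast]=1=a[slow] dup → fast++
(s=1,f=3) a[fast]=2≠a[slow]=1 write a[2]=2 → slow++,fast++

slow=2, fast=4, prefix=[1, 2]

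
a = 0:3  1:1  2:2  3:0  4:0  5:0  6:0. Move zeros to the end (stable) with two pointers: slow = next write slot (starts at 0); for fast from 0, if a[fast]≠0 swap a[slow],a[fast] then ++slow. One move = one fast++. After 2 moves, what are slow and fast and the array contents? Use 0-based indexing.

(s=0,f=0) a[fast]=3≠0 swap→a[0]=3 → slow++,fast++
(s=1,f=1) a[fast]=1≠0 swap→a[1]=1 → slow++,fast++

slow=2, fast=2, a=[3, 1, 2, 0, 0, 0, 0]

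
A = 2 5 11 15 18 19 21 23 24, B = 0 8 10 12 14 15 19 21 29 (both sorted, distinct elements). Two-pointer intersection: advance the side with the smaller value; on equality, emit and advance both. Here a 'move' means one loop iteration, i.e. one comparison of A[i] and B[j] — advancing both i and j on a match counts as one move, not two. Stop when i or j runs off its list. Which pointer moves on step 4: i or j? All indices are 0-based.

j

[i=0,j=0] 2>0 → j++
[i=0,j=1] 2<8 → i++
[i=1,j=1] 5<8 → i++
[i=2,j=1] 11>8 → j++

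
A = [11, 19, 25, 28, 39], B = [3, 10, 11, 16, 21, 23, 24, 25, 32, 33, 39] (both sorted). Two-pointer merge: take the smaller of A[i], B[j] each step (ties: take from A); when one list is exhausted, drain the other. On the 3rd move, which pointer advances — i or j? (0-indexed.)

i=0 j=0: A[i]=11>B[j]=3 take 3, j++
i=0 j=1: A[i]=11>B[j]=10 take 10, j++
i=0 j=2: A[i]=11<=B[j]=11 take 11, i++

i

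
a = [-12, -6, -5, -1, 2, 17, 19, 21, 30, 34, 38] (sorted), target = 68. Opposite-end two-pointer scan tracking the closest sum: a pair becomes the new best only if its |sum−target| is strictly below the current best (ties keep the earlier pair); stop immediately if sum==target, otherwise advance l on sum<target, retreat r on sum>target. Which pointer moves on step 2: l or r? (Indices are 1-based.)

l

[1,11] -12+38=26 d=42 * → l++
[2,11] -6+38=32 d=36 * → l++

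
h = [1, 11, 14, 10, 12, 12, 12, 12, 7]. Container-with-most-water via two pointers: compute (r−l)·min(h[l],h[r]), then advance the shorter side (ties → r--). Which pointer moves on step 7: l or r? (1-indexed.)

r

l=1 r=9: min(1,7)*8=8 best=8 *, l++
l=2 r=9: min(11,7)*7=49 best=49 *, r--
l=2 r=8: min(11,12)*6=66 best=66 *, l++
l=3 r=8: min(14,12)*5=60 best=66, r--
l=3 r=7: min(14,12)*4=48 best=66, r--
l=3 r=6: min(14,12)*3=36 best=66, r--
l=3 r=5: min(14,12)*2=24 best=66, r--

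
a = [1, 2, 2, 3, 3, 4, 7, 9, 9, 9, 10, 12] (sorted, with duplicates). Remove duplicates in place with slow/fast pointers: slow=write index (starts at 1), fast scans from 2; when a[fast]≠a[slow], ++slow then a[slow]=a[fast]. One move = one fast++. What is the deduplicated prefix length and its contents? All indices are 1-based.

length 8; prefix = [1, 2, 3, 4, 7, 9, 10, 12]

(s=1,f=2) a[fast]=2≠a[slow]=1 write a[2]=2 → slow++,fast++
(s=2,f=3) a[fast]=2=a[slow] dup → fast++
(s=2,f=4) a[fast]=3≠a[slow]=2 write a[3]=3 → slow++,fast++
(s=3,f=5) a[fast]=3=a[slow] dup → fast++
(s=3,f=6) a[fast]=4≠a[slow]=3 write a[4]=4 → slow++,fast++
(s=4,f=7) a[fast]=7≠a[slow]=4 write a[5]=7 → slow++,fast++
(s=5,f=8) a[fast]=9≠a[slow]=7 write a[6]=9 → slow++,fast++
(s=6,f=9) a[fast]=9=a[slow] dup → fast++
(s=6,f=10) a[fast]=9=a[slow] dup → fast++
(s=6,f=11) a[fast]=10≠a[slow]=9 write a[7]=10 → slow++,fast++
(s=7,f=12) a[fast]=12≠a[slow]=10 write a[8]=12 → slow++,fast++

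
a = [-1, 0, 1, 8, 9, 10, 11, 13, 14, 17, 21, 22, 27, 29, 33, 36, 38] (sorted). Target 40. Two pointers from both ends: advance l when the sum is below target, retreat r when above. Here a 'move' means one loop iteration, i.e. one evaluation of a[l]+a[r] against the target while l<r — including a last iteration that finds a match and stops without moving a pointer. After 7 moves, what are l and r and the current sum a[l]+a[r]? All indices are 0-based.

[0,16] -1+38=37 <40 → l++
[1,16] 0+38=38 <40 → l++
[2,16] 1+38=39 <40 → l++
[3,16] 8+38=46 >40 → r--
[3,15] 8+36=44 >40 → r--
[3,14] 8+33=41 >40 → r--
[3,13] 8+29=37 <40 → l++

l=4, r=13, sum=38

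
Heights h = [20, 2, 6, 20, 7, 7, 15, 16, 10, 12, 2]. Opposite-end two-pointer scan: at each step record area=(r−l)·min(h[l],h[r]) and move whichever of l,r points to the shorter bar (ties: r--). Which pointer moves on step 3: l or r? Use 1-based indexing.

l=1 r=11: min(20,2)*10=20 best=20 *, r--
l=1 r=10: min(20,12)*9=108 best=108 *, r--
l=1 r=9: min(20,10)*8=80 best=108, r--

r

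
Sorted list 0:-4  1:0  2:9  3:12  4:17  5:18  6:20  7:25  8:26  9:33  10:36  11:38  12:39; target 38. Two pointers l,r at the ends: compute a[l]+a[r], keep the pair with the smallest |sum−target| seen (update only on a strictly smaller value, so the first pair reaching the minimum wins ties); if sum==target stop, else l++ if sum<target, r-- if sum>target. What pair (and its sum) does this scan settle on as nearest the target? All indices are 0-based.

pair (0, 38) with sum 38 (|Δ|=0)

l=0 r=12: -4+39=35 d=3 *, l++
l=1 r=12: 0+39=39 d=1 *, r--
l=1 r=11: 0+38=38 d=0 *, stop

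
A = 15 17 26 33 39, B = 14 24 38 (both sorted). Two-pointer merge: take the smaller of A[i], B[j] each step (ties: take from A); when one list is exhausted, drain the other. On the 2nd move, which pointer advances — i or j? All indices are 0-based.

i=0 j=0: A[i]=15>B[j]=14 take 14, j++
i=0 j=1: A[i]=15<=B[j]=24 take 15, i++

i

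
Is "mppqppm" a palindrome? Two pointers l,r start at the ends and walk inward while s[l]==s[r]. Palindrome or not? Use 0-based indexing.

[0,6] 'm'=='m' → l++,r--
[1,5] 'p'=='p' → l++,r--
[2,4] 'p'=='p' → l++,r--

palindrome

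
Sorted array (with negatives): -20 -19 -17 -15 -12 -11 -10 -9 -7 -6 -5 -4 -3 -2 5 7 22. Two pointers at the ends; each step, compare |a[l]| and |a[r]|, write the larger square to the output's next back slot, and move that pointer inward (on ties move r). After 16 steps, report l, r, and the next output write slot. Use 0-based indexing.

l=13, r=13, next write slot=0

l=0 r=16: |-20|<=|22| out[16]=484, r--
l=0 r=15: |-20|>|7| out[15]=400, l++
l=1 r=15: |-19|>|7| out[14]=361, l++
l=2 r=15: |-17|>|7| out[13]=289, l++
l=3 r=15: |-15|>|7| out[12]=225, l++
l=4 r=15: |-12|>|7| out[11]=144, l++
l=5 r=15: |-11|>|7| out[10]=121, l++
l=6 r=15: |-10|>|7| out[9]=100, l++
l=7 r=15: |-9|>|7| out[8]=81, l++
l=8 r=15: |-7|<=|7| out[7]=49, r--
l=8 r=14: |-7|>|5| out[6]=49, l++
l=9 r=14: |-6|>|5| out[5]=36, l++
l=10 r=14: |-5|<=|5| out[4]=25, r--
l=10 r=13: |-5|>|-2| out[3]=25, l++
l=11 r=13: |-4|>|-2| out[2]=16, l++
l=12 r=13: |-3|>|-2| out[1]=9, l++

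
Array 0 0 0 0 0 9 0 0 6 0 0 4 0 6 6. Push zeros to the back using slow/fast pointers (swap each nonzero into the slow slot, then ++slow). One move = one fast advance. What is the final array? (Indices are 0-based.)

[9, 6, 4, 6, 6, 0, 0, 0, 0, 0, 0, 0, 0, 0, 0]

(s=0,f=0) a[fast]=0 → fast++
(s=0,f=1) a[fast]=0 → fast++
(s=0,f=2) a[fast]=0 → fast++
(s=0,f=3) a[fast]=0 → fast++
(s=0,f=4) a[fast]=0 → fast++
(s=0,f=5) a[fast]=9≠0 swap→a[0]=9 → slow++,fast++
(s=1,f=6) a[fast]=0 → fast++
(s=1,f=7) a[fast]=0 → fast++
(s=1,f=8) a[fast]=6≠0 swap→a[1]=6 → slow++,fast++
(s=2,f=9) a[fast]=0 → fast++
(s=2,f=10) a[fast]=0 → fast++
(s=2,f=11) a[fast]=4≠0 swap→a[2]=4 → slow++,fast++
(s=3,f=12) a[fast]=0 → fast++
(s=3,f=13) a[fast]=6≠0 swap→a[3]=6 → slow++,fast++
(s=4,f=14) a[fast]=6≠0 swap→a[4]=6 → slow++,fast++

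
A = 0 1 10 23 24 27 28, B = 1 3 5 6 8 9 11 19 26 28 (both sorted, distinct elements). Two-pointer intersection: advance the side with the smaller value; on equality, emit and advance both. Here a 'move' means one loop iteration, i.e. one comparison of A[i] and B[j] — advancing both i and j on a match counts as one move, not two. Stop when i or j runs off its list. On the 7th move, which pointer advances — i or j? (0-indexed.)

j

i=0 j=0: 0<1, i++
i=1 j=0: 1==1 emit, i++,j++
i=2 j=1: 10>3, j++
i=2 j=2: 10>5, j++
i=2 j=3: 10>6, j++
i=2 j=4: 10>8, j++
i=2 j=5: 10>9, j++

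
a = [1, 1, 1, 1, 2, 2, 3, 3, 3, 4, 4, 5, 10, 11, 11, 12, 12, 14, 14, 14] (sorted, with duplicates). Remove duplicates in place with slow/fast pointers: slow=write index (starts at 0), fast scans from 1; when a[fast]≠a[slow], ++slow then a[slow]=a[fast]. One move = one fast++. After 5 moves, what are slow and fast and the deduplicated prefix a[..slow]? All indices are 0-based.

slow=1, fast=6, prefix=[1, 2]

(s=0,f=1) a[fast]=1=a[slow] dup → fast++
(s=0,f=2) a[fast]=1=a[slow] dup → fast++
(s=0,f=3) a[fast]=1=a[slow] dup → fast++
(s=0,f=4) a[fast]=2≠a[slow]=1 write a[1]=2 → slow++,fast++
(s=1,f=5) a[fast]=2=a[slow] dup → fast++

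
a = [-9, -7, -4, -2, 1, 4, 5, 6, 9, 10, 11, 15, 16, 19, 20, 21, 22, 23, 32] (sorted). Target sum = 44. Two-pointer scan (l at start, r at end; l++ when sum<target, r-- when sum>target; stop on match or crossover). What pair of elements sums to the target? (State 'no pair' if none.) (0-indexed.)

(21, 23)

l=0 r=18: -9+32=23 <44, l++
l=1 r=18: -7+32=25 <44, l++
l=2 r=18: -4+32=28 <44, l++
l=3 r=18: -2+32=30 <44, l++
l=4 r=18: 1+32=33 <44, l++
l=5 r=18: 4+32=36 <44, l++
l=6 r=18: 5+32=37 <44, l++
l=7 r=18: 6+32=38 <44, l++
l=8 r=18: 9+32=41 <44, l++
l=9 r=18: 10+32=42 <44, l++
l=10 r=18: 11+32=43 <44, l++
l=11 r=18: 15+32=47 >44, r--
l=11 r=17: 15+23=38 <44, l++
l=12 r=17: 16+23=39 <44, l++
l=13 r=17: 19+23=42 <44, l++
l=14 r=17: 20+23=43 <44, l++
l=15 r=17: 21+23=44, found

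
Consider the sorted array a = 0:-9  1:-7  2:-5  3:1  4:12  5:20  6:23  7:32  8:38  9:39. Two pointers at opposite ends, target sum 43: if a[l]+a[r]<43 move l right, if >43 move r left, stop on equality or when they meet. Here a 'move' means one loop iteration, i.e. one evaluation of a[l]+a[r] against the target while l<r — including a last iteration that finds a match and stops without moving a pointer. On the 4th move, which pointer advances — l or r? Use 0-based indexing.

l=0 r=9: -9+39=30 <43, l++
l=1 r=9: -7+39=32 <43, l++
l=2 r=9: -5+39=34 <43, l++
l=3 r=9: 1+39=40 <43, l++

l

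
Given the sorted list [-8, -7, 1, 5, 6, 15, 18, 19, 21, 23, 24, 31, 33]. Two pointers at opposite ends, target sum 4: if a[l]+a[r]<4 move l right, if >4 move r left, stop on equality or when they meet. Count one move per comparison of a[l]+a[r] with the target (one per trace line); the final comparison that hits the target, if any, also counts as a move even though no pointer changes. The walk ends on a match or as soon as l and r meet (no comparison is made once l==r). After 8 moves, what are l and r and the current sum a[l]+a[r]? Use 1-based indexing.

l=1, r=5, sum=-2

[1,13] -8+33=25 >4 → r--
[1,12] -8+31=23 >4 → r--
[1,11] -8+24=16 >4 → r--
[1,10] -8+23=15 >4 → r--
[1,9] -8+21=13 >4 → r--
[1,8] -8+19=11 >4 → r--
[1,7] -8+18=10 >4 → r--
[1,6] -8+15=7 >4 → r--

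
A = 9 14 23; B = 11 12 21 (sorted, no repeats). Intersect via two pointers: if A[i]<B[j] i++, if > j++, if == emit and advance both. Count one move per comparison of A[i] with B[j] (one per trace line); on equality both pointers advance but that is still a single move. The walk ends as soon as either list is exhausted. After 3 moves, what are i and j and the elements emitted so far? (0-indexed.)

i=1, j=2, emitted=[]

[i=0,j=0] 9<11 → i++
[i=1,j=0] 14>11 → j++
[i=1,j=1] 14>12 → j++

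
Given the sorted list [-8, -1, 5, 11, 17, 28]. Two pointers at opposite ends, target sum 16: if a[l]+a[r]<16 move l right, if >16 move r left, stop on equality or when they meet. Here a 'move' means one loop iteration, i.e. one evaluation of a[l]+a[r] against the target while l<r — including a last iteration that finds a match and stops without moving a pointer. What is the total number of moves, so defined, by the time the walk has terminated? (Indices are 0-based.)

3 moves

[0,5] -8+28=20 >16 → r--
[0,4] -8+17=9 <16 → l++
[1,4] -1+17=16 → found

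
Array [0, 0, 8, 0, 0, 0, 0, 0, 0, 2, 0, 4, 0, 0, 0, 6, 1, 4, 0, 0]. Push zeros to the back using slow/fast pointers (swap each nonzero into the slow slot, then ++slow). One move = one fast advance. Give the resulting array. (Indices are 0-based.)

(s=0,f=0) a[fast]=0 → fast++
(s=0,f=1) a[fast]=0 → fast++
(s=0,f=2) a[fast]=8≠0 swap→a[0]=8 → slow++,fast++
(s=1,f=3) a[fast]=0 → fast++
(s=1,f=4) a[fast]=0 → fast++
(s=1,f=5) a[fast]=0 → fast++
(s=1,f=6) a[fast]=0 → fast++
(s=1,f=7) a[fast]=0 → fast++
(s=1,f=8) a[fast]=0 → fast++
(s=1,f=9) a[fast]=2≠0 swap→a[1]=2 → slow++,fast++
(s=2,f=10) a[fast]=0 → fast++
(s=2,f=11) a[fast]=4≠0 swap→a[2]=4 → slow++,fast++
(s=3,f=12) a[fast]=0 → fast++
(s=3,f=13) a[fast]=0 → fast++
(s=3,f=14) a[fast]=0 → fast++
(s=3,f=15) a[fast]=6≠0 swap→a[3]=6 → slow++,fast++
(s=4,f=16) a[fast]=1≠0 swap→a[4]=1 → slow++,fast++
(s=5,f=17) a[fast]=4≠0 swap→a[5]=4 → slow++,fast++
(s=6,f=18) a[fast]=0 → fast++
(s=6,f=19) a[fast]=0 → fast++

[8, 2, 4, 6, 1, 4, 0, 0, 0, 0, 0, 0, 0, 0, 0, 0, 0, 0, 0, 0]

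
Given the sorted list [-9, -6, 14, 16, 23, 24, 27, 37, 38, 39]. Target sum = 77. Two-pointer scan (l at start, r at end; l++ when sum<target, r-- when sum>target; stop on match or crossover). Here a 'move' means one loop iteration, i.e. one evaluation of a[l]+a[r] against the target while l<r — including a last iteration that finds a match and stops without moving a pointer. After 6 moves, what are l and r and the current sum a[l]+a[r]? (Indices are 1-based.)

l=1 r=10: -9+39=30 <77, l++
l=2 r=10: -6+39=33 <77, l++
l=3 r=10: 14+39=53 <77, l++
l=4 r=10: 16+39=55 <77, l++
l=5 r=10: 23+39=62 <77, l++
l=6 r=10: 24+39=63 <77, l++

l=7, r=10, sum=66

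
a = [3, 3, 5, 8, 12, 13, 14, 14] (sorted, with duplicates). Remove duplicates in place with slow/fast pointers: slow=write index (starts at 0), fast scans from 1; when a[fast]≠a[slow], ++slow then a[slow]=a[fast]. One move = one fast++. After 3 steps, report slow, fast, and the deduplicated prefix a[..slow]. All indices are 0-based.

(s=0,f=1) a[fast]=3=a[slow] dup → fast++
(s=0,f=2) a[fast]=5≠a[slow]=3 write a[1]=5 → slow++,fast++
(s=1,f=3) a[fast]=8≠a[slow]=5 write a[2]=8 → slow++,fast++

slow=2, fast=4, prefix=[3, 5, 8]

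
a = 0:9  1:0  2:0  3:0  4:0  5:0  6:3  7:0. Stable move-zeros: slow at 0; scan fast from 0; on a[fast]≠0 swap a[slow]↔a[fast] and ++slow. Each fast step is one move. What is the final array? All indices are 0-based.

[9, 3, 0, 0, 0, 0, 0, 0]

slow=0 fast=0: a[fast]=9≠0 swap→a[0]=9, slow++,fast++
slow=1 fast=1: a[fast]=0, fast++
slow=1 fast=2: a[fast]=0, fast++
slow=1 fast=3: a[fast]=0, fast++
slow=1 fast=4: a[fast]=0, fast++
slow=1 fast=5: a[fast]=0, fast++
slow=1 fast=6: a[fast]=3≠0 swap→a[1]=3, slow++,fast++
slow=2 fast=7: a[fast]=0, fast++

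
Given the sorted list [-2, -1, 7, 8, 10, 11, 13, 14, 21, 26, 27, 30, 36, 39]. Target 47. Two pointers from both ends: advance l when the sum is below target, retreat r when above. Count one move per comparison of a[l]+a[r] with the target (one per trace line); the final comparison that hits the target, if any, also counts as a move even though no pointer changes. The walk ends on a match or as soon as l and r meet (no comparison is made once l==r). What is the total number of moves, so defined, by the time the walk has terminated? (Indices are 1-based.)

l=1 r=14: -2+39=37 <47, l++
l=2 r=14: -1+39=38 <47, l++
l=3 r=14: 7+39=46 <47, l++
l=4 r=14: 8+39=47, found

4 moves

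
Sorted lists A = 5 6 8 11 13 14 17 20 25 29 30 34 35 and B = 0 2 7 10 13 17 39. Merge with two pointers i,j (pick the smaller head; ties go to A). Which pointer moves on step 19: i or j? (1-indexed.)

i

i=1 j=1: A[i]=5>B[j]=0 take 0, j++
i=1 j=2: A[i]=5>B[j]=2 take 2, j++
i=1 j=3: A[i]=5<=B[j]=7 take 5, i++
i=2 j=3: A[i]=6<=B[j]=7 take 6, i++
i=3 j=3: A[i]=8>B[j]=7 take 7, j++
i=3 j=4: A[i]=8<=B[j]=10 take 8, i++
i=4 j=4: A[i]=11>B[j]=10 take 10, j++
i=4 j=5: A[i]=11<=B[j]=13 take 11, i++
i=5 j=5: A[i]=13<=B[j]=13 take 13, i++
i=6 j=5: A[i]=14>B[j]=13 take 13, j++
i=6 j=6: A[i]=14<=B[j]=17 take 14, i++
i=7 j=6: A[i]=17<=B[j]=17 take 17, i++
i=8 j=6: A[i]=20>B[j]=17 take 17, j++
i=8 j=7: A[i]=20<=B[j]=39 take 20, i++
i=9 j=7: A[i]=25<=B[j]=39 take 25, i++
i=10 j=7: A[i]=29<=B[j]=39 take 29, i++
i=11 j=7: A[i]=30<=B[j]=39 take 30, i++
i=12 j=7: A[i]=34<=B[j]=39 take 34, i++
i=13 j=7: A[i]=35<=B[j]=39 take 35, i++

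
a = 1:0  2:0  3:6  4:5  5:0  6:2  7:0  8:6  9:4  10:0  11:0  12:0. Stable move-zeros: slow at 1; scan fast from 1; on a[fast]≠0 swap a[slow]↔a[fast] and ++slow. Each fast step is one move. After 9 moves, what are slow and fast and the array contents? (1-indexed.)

slow=1 fast=1: a[fast]=0, fast++
slow=1 fast=2: a[fast]=0, fast++
slow=1 fast=3: a[fast]=6≠0 swap→a[1]=6, slow++,fast++
slow=2 fast=4: a[fast]=5≠0 swap→a[2]=5, slow++,fast++
slow=3 fast=5: a[fast]=0, fast++
slow=3 fast=6: a[fast]=2≠0 swap→a[3]=2, slow++,fast++
slow=4 fast=7: a[fast]=0, fast++
slow=4 fast=8: a[fast]=6≠0 swap→a[4]=6, slow++,fast++
slow=5 fast=9: a[fast]=4≠0 swap→a[5]=4, slow++,fast++

slow=6, fast=10, a=[6, 5, 2, 6, 4, 0, 0, 0, 0, 0, 0, 0]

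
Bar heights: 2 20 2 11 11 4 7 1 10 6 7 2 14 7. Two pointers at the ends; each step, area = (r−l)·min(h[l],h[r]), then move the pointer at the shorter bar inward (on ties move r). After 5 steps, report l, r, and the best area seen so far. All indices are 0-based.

[0,13] min(2,7)*13=26 best=26 * → l++
[1,13] min(20,7)*12=84 best=84 * → r--
[1,12] min(20,14)*11=154 best=154 * → r--
[1,11] min(20,2)*10=20 best=154 → r--
[1,10] min(20,7)*9=63 best=154 → r--

l=1, r=9, best area=154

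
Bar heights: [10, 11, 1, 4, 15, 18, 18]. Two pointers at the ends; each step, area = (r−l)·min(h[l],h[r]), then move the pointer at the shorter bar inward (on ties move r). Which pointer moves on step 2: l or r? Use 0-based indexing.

l=0 r=6: min(10,18)*6=60 best=60 *, l++
l=1 r=6: min(11,18)*5=55 best=60, l++

l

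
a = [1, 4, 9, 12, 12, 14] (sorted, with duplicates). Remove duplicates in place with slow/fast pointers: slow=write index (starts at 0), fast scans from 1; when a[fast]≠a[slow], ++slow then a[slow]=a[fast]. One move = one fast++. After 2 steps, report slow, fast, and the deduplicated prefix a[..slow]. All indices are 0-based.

slow=2, fast=3, prefix=[1, 4, 9]

(s=0,f=1) a[fast]=4≠a[slow]=1 write a[1]=4 → slow++,fast++
(s=1,f=2) a[fast]=9≠a[slow]=4 write a[2]=9 → slow++,fast++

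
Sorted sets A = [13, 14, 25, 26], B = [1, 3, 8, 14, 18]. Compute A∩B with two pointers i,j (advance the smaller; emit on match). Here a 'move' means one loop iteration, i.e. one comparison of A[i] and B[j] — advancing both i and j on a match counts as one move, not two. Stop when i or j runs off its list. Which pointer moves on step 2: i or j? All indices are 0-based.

[i=0,j=0] 13>1 → j++
[i=0,j=1] 13>3 → j++

j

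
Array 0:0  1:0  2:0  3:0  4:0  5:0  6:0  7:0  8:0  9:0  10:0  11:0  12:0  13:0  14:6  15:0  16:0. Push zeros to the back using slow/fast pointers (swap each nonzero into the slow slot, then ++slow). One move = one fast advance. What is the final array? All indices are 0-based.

[6, 0, 0, 0, 0, 0, 0, 0, 0, 0, 0, 0, 0, 0, 0, 0, 0]

(s=0,f=0) a[fast]=0 → fast++
(s=0,f=1) a[fast]=0 → fast++
(s=0,f=2) a[fast]=0 → fast++
(s=0,f=3) a[fast]=0 → fast++
(s=0,f=4) a[fast]=0 → fast++
(s=0,f=5) a[fast]=0 → fast++
(s=0,f=6) a[fast]=0 → fast++
(s=0,f=7) a[fast]=0 → fast++
(s=0,f=8) a[fast]=0 → fast++
(s=0,f=9) a[fast]=0 → fast++
(s=0,f=10) a[fast]=0 → fast++
(s=0,f=11) a[fast]=0 → fast++
(s=0,f=12) a[fast]=0 → fast++
(s=0,f=13) a[fast]=0 → fast++
(s=0,f=14) a[fast]=6≠0 swap→a[0]=6 → slow++,fast++
(s=1,f=15) a[fast]=0 → fast++
(s=1,f=16) a[fast]=0 → fast++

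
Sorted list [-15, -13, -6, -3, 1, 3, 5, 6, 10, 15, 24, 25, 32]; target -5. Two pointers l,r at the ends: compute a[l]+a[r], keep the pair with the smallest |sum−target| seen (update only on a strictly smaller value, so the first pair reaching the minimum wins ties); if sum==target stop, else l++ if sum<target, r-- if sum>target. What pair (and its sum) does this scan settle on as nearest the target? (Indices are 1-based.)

l=1 r=13: -15+32=17 d=22 *, r--
l=1 r=12: -15+25=10 d=15 *, r--
l=1 r=11: -15+24=9 d=14 *, r--
l=1 r=10: -15+15=0 d=5 *, r--
l=1 r=9: -15+10=-5 d=0 *, stop

pair (-15, 10) with sum -5 (|Δ|=0)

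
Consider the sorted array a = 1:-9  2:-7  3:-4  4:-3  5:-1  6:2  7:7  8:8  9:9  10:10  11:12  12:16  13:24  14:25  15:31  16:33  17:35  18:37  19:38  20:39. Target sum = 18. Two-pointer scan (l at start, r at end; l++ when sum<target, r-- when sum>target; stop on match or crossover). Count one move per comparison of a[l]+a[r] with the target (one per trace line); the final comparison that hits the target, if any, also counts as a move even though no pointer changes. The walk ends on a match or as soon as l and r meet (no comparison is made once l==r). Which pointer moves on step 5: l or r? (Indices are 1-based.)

[1,20] -9+39=30 >18 → r--
[1,19] -9+38=29 >18 → r--
[1,18] -9+37=28 >18 → r--
[1,17] -9+35=26 >18 → r--
[1,16] -9+33=24 >18 → r--

r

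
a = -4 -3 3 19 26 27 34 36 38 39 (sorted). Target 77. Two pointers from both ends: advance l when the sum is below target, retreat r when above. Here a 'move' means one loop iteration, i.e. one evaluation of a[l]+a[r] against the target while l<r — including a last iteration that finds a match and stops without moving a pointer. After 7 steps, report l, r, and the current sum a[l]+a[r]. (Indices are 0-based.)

l=7, r=9, sum=75

l=0 r=9: -4+39=35 <77, l++
l=1 r=9: -3+39=36 <77, l++
l=2 r=9: 3+39=42 <77, l++
l=3 r=9: 19+39=58 <77, l++
l=4 r=9: 26+39=65 <77, l++
l=5 r=9: 27+39=66 <77, l++
l=6 r=9: 34+39=73 <77, l++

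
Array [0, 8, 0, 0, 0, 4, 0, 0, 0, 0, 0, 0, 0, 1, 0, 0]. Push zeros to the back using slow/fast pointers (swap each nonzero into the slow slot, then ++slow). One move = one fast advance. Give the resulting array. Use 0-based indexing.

[8, 4, 1, 0, 0, 0, 0, 0, 0, 0, 0, 0, 0, 0, 0, 0]

(s=0,f=0) a[fast]=0 → fast++
(s=0,f=1) a[fast]=8≠0 swap→a[0]=8 → slow++,fast++
(s=1,f=2) a[fast]=0 → fast++
(s=1,f=3) a[fast]=0 → fast++
(s=1,f=4) a[fast]=0 → fast++
(s=1,f=5) a[fast]=4≠0 swap→a[1]=4 → slow++,fast++
(s=2,f=6) a[fast]=0 → fast++
(s=2,f=7) a[fast]=0 → fast++
(s=2,f=8) a[fast]=0 → fast++
(s=2,f=9) a[fast]=0 → fast++
(s=2,f=10) a[fast]=0 → fast++
(s=2,f=11) a[fast]=0 → fast++
(s=2,f=12) a[fast]=0 → fast++
(s=2,f=13) a[fast]=1≠0 swap→a[2]=1 → slow++,fast++
(s=3,f=14) a[fast]=0 → fast++
(s=3,f=15) a[fast]=0 → fast++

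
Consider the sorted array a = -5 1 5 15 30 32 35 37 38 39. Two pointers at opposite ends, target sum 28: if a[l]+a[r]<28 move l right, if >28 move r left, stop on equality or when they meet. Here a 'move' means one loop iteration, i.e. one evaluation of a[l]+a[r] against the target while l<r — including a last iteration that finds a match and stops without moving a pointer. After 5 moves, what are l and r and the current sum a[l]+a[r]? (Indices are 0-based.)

l=1, r=5, sum=33

[0,9] -5+39=34 >28 → r--
[0,8] -5+38=33 >28 → r--
[0,7] -5+37=32 >28 → r--
[0,6] -5+35=30 >28 → r--
[0,5] -5+32=27 <28 → l++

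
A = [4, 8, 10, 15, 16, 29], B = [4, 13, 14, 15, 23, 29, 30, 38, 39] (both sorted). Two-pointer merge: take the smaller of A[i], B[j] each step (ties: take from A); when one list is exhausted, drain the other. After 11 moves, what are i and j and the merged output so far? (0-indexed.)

i=6, j=5, merged so far=[4, 4, 8, 10, 13, 14, 15, 15, 16, 23, 29]

i=0 j=0: A[i]=4<=B[j]=4 take 4, i++
i=1 j=0: A[i]=8>B[j]=4 take 4, j++
i=1 j=1: A[i]=8<=B[j]=13 take 8, i++
i=2 j=1: A[i]=10<=B[j]=13 take 10, i++
i=3 j=1: A[i]=15>B[j]=13 take 13, j++
i=3 j=2: A[i]=15>B[j]=14 take 14, j++
i=3 j=3: A[i]=15<=B[j]=15 take 15, i++
i=4 j=3: A[i]=16>B[j]=15 take 15, j++
i=4 j=4: A[i]=16<=B[j]=23 take 16, i++
i=5 j=4: A[i]=29>B[j]=23 take 23, j++
i=5 j=5: A[i]=29<=B[j]=29 take 29, i++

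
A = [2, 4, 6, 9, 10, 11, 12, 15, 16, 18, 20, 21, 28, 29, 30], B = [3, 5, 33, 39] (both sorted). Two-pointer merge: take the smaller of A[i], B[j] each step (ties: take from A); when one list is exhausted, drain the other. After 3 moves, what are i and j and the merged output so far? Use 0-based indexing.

i=2, j=1, merged so far=[2, 3, 4]

[i=0,j=0] A[i]=2<=B[j]=3 take 2 → i++
[i=1,j=0] A[i]=4>B[j]=3 take 3 → j++
[i=1,j=1] A[i]=4<=B[j]=5 take 4 → i++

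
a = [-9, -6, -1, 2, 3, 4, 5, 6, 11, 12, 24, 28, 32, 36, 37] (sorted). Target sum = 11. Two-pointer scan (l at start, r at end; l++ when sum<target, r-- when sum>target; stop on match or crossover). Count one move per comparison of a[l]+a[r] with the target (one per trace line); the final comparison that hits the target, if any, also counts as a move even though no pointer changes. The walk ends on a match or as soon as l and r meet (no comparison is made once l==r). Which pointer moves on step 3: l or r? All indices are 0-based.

l=0 r=14: -9+37=28 >11, r--
l=0 r=13: -9+36=27 >11, r--
l=0 r=12: -9+32=23 >11, r--

r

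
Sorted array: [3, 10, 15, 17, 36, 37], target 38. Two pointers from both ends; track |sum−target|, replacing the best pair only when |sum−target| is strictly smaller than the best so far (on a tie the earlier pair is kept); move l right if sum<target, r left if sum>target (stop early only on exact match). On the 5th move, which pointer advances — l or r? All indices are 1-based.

l=1 r=6: 3+37=40 d=2 *, r--
l=1 r=5: 3+36=39 d=1 *, r--
l=1 r=4: 3+17=20 d=18, l++
l=2 r=4: 10+17=27 d=11, l++
l=3 r=4: 15+17=32 d=6, l++

l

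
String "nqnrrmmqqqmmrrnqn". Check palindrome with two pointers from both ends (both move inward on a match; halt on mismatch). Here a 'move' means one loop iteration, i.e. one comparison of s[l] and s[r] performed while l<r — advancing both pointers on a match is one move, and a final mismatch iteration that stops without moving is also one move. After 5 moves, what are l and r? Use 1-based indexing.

l=6, r=12

[1,17] 'n'=='n' → l++,r--
[2,16] 'q'=='q' → l++,r--
[3,15] 'n'=='n' → l++,r--
[4,14] 'r'=='r' → l++,r--
[5,13] 'r'=='r' → l++,r--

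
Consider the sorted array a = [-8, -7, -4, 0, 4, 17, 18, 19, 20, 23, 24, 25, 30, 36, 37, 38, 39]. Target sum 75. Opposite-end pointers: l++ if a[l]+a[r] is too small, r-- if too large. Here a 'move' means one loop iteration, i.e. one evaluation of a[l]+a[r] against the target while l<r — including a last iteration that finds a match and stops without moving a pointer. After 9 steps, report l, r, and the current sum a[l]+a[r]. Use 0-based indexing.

l=9, r=16, sum=62

l=0 r=16: -8+39=31 <75, l++
l=1 r=16: -7+39=32 <75, l++
l=2 r=16: -4+39=35 <75, l++
l=3 r=16: 0+39=39 <75, l++
l=4 r=16: 4+39=43 <75, l++
l=5 r=16: 17+39=56 <75, l++
l=6 r=16: 18+39=57 <75, l++
l=7 r=16: 19+39=58 <75, l++
l=8 r=16: 20+39=59 <75, l++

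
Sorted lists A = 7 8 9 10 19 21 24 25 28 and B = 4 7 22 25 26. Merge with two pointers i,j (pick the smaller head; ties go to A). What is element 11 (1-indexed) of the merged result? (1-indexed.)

[i=1,j=1] A[i]=7>B[j]=4 take 4 → j++
[i=1,j=2] A[i]=7<=B[j]=7 take 7 → i++
[i=2,j=2] A[i]=8>B[j]=7 take 7 → j++
[i=2,j=3] A[i]=8<=B[j]=22 take 8 → i++
[i=3,j=3] A[i]=9<=B[j]=22 take 9 → i++
[i=4,j=3] A[i]=10<=B[j]=22 take 10 → i++
[i=5,j=3] A[i]=19<=B[j]=22 take 19 → i++
[i=6,j=3] A[i]=21<=B[j]=22 take 21 → i++
[i=7,j=3] A[i]=24>B[j]=22 take 22 → j++
[i=7,j=4] A[i]=24<=B[j]=25 take 24 → i++
[i=8,j=4] A[i]=25<=B[j]=25 take 25 → i++
[i=9,j=4] A[i]=28>B[j]=25 take 25 → j++
[i=9,j=5] A[i]=28>B[j]=26 take 26 → j++
[i=9,j=6] B done, take A[i]=28 → i++

merged[11] = 25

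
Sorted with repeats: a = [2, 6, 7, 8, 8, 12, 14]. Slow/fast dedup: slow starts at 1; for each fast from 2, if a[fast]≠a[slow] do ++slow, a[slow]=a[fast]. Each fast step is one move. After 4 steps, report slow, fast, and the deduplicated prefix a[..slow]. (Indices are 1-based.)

(s=1,f=2) a[fast]=6≠a[slow]=2 write a[2]=6 → slow++,fast++
(s=2,f=3) a[fast]=7≠a[slow]=6 write a[3]=7 → slow++,fast++
(s=3,f=4) a[fast]=8≠a[slow]=7 write a[4]=8 → slow++,fast++
(s=4,f=5) a[fast]=8=a[slow] dup → fast++

slow=4, fast=6, prefix=[2, 6, 7, 8]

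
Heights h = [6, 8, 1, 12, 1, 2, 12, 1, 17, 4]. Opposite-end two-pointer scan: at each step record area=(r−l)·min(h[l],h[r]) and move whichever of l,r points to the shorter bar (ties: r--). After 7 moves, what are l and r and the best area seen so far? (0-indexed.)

l=6, r=8, best area=60

[0,9] min(6,4)*9=36 best=36 * → r--
[0,8] min(6,17)*8=48 best=48 * → l++
[1,8] min(8,17)*7=56 best=56 * → l++
[2,8] min(1,17)*6=6 best=56 → l++
[3,8] min(12,17)*5=60 best=60 * → l++
[4,8] min(1,17)*4=4 best=60 → l++
[5,8] min(2,17)*3=6 best=60 → l++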